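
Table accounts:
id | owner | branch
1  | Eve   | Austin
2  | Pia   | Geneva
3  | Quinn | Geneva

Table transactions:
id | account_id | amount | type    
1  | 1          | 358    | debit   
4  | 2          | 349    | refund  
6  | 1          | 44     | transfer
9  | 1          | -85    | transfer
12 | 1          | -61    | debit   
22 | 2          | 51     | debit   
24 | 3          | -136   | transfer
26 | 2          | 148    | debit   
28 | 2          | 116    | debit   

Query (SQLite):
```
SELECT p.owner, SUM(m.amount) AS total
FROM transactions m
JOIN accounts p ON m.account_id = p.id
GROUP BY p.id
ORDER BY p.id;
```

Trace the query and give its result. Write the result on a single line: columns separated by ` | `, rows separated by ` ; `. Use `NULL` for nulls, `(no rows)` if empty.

Join each transactions row to its accounts via account_id.
Group joined rows by accounts.id; compute SUM(m.amount) per group.
  1: ids {1, 6, 9, 12} → SUM(m.amount)=256
  2: ids {4, 22, 26, 28} → SUM(m.amount)=664
  3: ids {24} → SUM(m.amount)=-136

Eve | 256 ; Pia | 664 ; Quinn | -136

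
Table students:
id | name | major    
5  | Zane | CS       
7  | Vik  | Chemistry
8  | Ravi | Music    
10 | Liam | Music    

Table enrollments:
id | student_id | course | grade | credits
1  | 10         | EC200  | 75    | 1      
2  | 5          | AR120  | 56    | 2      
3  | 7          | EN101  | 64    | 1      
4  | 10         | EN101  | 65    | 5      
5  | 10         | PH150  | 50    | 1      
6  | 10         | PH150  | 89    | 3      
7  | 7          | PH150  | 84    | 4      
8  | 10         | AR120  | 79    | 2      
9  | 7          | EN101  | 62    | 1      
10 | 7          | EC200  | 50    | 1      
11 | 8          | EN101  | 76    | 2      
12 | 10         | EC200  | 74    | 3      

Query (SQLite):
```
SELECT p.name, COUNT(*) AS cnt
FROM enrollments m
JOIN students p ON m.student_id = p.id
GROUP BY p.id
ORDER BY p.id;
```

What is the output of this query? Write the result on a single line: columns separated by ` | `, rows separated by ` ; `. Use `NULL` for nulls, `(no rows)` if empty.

Join each enrollments row to its students via student_id.
Group joined rows by students.id; compute COUNT(*) per group.
  5: ids {2} → COUNT(*)=1
  7: ids {3, 7, 9, 10} → COUNT(*)=4
  8: ids {11} → COUNT(*)=1
  10: ids {1, 4, 5, 6, 8, 12} → COUNT(*)=6

Zane | 1 ; Vik | 4 ; Ravi | 1 ; Liam | 6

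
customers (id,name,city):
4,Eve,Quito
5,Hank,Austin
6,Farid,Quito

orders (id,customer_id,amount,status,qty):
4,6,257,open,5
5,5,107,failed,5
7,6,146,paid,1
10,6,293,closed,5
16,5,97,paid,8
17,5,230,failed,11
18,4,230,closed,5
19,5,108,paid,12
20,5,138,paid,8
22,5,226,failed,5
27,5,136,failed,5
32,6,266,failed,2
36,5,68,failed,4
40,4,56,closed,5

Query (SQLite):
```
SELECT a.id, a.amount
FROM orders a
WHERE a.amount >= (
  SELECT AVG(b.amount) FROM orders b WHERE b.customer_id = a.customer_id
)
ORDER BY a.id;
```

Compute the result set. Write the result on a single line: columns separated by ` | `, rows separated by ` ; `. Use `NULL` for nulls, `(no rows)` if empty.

For each orders row a, compute AVG(amount) over rows sharing a.customer_id.
Keep row a if a.amount >= that per-group AVG.
  customer_id=4: AVG(amount) = 143.0
  customer_id=5: AVG(amount) = 138.75
  customer_id=6: AVG(amount) = 240.5

4 | 257 ; 10 | 293 ; 17 | 230 ; 18 | 230 ; 22 | 226 ; 32 | 266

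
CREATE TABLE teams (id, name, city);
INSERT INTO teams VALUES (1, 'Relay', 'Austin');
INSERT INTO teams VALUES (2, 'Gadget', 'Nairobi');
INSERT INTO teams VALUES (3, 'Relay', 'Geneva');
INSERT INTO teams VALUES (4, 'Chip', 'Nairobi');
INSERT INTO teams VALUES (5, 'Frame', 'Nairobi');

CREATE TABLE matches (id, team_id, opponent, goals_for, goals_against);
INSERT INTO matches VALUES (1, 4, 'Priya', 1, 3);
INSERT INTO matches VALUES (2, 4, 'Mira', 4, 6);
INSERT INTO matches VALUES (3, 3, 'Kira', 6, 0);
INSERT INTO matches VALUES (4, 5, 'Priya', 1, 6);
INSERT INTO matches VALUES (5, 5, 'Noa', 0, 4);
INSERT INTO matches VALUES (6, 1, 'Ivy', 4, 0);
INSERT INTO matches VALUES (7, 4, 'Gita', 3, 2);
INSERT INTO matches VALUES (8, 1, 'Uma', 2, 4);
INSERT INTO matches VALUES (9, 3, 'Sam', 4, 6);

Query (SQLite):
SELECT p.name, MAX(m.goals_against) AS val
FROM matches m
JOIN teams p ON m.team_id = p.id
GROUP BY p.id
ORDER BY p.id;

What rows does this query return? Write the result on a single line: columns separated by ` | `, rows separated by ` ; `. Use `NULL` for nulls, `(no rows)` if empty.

Join each matches row to its teams via team_id.
Group joined rows by teams.id; compute MAX(m.goals_against) per group.
  1: ids {6, 8} → MAX(m.goals_against)=4
  3: ids {3, 9} → MAX(m.goals_against)=6
  4: ids {1, 2, 7} → MAX(m.goals_against)=6
  5: ids {4, 5} → MAX(m.goals_against)=6

Relay | 4 ; Relay | 6 ; Chip | 6 ; Frame | 6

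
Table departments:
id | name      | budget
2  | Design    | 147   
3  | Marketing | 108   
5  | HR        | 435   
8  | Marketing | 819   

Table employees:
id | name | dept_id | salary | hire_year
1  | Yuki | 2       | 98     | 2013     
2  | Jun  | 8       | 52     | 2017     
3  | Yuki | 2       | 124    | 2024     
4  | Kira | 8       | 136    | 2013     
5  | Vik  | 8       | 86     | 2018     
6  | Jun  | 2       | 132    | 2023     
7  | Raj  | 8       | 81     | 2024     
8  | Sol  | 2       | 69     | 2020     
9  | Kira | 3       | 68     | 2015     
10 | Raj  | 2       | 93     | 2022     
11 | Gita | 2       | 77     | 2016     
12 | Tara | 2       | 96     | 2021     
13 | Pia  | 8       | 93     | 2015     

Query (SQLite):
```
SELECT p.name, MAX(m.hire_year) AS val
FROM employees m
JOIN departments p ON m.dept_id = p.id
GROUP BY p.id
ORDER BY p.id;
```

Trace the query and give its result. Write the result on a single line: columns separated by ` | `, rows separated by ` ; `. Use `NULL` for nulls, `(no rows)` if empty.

Design | 2024 ; Marketing | 2015 ; Marketing | 2024

Join each employees row to its departments via dept_id.
Group joined rows by departments.id; compute MAX(m.hire_year) per group.
  2: ids {1, 3, 6, 8, 10, 11, 12} → MAX(m.hire_year)=2024
  3: ids {9} → MAX(m.hire_year)=2015
  8: ids {2, 4, 5, 7, 13} → MAX(m.hire_year)=2024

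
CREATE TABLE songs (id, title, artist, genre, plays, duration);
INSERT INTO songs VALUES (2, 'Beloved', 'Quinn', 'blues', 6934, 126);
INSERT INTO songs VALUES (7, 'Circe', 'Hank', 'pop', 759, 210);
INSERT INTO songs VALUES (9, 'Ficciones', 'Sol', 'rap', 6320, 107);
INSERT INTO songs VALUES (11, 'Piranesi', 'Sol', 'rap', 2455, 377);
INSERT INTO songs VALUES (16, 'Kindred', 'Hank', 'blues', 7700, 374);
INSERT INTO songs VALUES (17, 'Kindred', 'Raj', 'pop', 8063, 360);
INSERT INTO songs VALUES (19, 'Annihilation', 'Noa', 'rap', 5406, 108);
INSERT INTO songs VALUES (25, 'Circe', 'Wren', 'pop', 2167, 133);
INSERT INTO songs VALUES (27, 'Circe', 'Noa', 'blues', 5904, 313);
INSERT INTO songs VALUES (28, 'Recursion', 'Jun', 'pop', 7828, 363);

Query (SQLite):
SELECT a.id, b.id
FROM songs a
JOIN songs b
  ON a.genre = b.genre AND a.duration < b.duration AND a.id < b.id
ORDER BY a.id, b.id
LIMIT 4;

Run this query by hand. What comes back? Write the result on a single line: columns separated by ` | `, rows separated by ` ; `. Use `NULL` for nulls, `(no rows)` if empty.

2 | 16 ; 2 | 27 ; 7 | 17 ; 7 | 28

Pairs (a,b) with same genre, a.duration < b.duration, a.id < b.id.
genre groups: blues:{2,16,27} pop:{7,17,25,28} rap:{9,11,19}
Ordered by (a.id, b.id); first 4.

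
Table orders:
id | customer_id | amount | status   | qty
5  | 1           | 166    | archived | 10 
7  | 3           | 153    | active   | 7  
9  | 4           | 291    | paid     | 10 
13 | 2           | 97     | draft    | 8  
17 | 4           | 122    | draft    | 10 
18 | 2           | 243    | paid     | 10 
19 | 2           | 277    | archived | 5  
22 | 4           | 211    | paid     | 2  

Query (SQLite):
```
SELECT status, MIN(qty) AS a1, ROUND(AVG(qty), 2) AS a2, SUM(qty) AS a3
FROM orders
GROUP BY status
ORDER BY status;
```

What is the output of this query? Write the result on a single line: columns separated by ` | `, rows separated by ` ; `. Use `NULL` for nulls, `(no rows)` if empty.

active | 7 | 7 | 7 ; archived | 5 | 7.5 | 15 ; draft | 8 | 9 | 18 ; paid | 2 | 7.33 | 22

Group orders by status.
Per group compute: MIN(qty), ROUND(AVG(qty), 2), SUM(qty).
  active: ids {7} → MIN(qty)=7, ROUND(AVG(qty), 2)=7, SUM(qty)=7
  archived: ids {5, 19} → MIN(qty)=5, ROUND(AVG(qty), 2)=7.5, SUM(qty)=15
  draft: ids {13, 17} → MIN(qty)=8, ROUND(AVG(qty), 2)=9, SUM(qty)=18
  paid: ids {9, 18, 22} → MIN(qty)=2, ROUND(AVG(qty), 2)=7.33, SUM(qty)=22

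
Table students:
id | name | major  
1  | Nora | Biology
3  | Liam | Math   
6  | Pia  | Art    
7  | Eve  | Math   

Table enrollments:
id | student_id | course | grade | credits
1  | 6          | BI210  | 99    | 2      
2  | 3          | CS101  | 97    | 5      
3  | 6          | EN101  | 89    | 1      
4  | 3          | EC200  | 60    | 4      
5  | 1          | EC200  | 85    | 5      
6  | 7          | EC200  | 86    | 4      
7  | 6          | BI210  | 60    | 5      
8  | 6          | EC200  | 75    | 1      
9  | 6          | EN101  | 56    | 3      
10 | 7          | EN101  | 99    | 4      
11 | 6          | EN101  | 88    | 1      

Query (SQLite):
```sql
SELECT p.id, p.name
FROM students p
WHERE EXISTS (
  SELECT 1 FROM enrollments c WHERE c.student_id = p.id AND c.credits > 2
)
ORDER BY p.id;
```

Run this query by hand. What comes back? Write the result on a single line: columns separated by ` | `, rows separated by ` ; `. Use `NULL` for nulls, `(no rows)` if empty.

1 | Nora ; 3 | Liam ; 6 | Pia ; 7 | Eve

For each students row, check whether any enrollments with matching student_id has credits > 2.
Keep rows where that is true.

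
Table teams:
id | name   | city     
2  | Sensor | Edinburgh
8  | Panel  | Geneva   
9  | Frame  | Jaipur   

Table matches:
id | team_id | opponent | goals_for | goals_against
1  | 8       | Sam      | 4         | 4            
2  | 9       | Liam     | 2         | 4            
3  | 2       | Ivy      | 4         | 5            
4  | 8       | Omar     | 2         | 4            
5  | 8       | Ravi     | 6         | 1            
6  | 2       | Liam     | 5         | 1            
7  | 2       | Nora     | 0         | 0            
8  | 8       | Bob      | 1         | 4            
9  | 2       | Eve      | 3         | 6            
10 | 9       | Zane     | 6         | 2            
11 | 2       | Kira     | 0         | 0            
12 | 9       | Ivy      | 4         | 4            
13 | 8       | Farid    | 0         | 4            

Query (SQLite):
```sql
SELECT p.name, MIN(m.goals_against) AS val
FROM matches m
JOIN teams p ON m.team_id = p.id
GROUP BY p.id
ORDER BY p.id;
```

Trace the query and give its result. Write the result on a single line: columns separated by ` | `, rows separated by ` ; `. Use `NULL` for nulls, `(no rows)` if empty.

Join each matches row to its teams via team_id.
Group joined rows by teams.id; compute MIN(m.goals_against) per group.
  2: ids {3, 6, 7, 9, 11} → MIN(m.goals_against)=0
  8: ids {1, 4, 5, 8, 13} → MIN(m.goals_against)=1
  9: ids {2, 10, 12} → MIN(m.goals_against)=2

Sensor | 0 ; Panel | 1 ; Frame | 2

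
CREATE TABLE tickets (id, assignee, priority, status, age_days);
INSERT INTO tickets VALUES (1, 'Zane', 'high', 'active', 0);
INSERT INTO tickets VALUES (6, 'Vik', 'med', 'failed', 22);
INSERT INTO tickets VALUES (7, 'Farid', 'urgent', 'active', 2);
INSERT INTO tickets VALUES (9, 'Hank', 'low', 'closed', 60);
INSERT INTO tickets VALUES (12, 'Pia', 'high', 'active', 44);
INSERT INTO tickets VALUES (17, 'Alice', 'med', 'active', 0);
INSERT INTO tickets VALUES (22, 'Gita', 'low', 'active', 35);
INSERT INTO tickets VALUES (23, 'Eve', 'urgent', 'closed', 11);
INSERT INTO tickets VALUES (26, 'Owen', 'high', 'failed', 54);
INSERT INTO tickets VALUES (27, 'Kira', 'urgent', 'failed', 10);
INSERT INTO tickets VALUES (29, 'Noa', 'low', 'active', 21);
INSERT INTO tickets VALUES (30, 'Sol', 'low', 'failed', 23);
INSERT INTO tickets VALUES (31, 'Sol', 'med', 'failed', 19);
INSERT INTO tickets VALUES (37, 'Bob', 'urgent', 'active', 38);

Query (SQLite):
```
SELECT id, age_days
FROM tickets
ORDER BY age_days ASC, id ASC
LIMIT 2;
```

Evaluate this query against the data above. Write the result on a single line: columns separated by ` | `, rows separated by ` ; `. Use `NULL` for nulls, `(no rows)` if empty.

1 | 0 ; 17 | 0

Sort by age_days asc, tiebreak id asc: (0, id=1), (0, id=17), (2, id=7), (10, id=27), (11, id=23) …. Take first 2.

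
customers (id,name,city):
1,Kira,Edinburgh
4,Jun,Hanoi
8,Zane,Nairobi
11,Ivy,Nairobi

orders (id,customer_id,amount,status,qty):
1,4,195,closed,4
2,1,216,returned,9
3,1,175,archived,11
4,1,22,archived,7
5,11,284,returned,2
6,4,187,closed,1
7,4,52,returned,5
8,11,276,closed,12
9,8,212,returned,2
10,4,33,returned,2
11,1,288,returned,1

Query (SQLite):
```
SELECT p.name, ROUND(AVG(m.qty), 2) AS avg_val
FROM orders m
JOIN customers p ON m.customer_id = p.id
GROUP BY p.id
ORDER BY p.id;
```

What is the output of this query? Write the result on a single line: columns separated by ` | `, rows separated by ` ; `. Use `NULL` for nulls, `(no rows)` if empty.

Join each orders row to its customers via customer_id.
Group joined rows by customers.id; compute ROUND(AVG(m.qty), 2) per group.
  1: ids {2, 3, 4, 11} → ROUND(AVG(m.qty), 2)=7
  4: ids {1, 6, 7, 10} → ROUND(AVG(m.qty), 2)=3
  8: ids {9} → ROUND(AVG(m.qty), 2)=2
  11: ids {5, 8} → ROUND(AVG(m.qty), 2)=7

Kira | 7 ; Jun | 3 ; Zane | 2 ; Ivy | 7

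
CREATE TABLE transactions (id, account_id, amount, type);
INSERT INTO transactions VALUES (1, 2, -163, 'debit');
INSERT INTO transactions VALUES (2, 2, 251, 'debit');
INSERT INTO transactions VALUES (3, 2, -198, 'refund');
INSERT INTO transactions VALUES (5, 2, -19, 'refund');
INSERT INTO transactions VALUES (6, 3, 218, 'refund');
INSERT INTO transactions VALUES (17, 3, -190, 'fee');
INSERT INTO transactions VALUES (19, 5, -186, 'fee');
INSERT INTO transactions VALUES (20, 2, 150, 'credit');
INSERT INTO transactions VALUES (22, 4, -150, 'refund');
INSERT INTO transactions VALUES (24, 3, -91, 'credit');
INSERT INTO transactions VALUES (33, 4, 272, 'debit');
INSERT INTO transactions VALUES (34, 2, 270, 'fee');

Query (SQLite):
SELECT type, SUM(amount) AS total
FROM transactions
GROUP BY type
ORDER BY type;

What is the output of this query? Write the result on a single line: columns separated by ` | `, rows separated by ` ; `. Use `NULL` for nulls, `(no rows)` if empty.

credit | 59 ; debit | 360 ; fee | -106 ; refund | -149

Partition transactions by type; compute SUM(amount) within each group.
  credit: ids {20, 24} → SUM(amount)=59
  debit: ids {1, 2, 33} → SUM(amount)=360
  fee: ids {17, 19, 34} → SUM(amount)=-106
  refund: ids {3, 5, 6, 22} → SUM(amount)=-149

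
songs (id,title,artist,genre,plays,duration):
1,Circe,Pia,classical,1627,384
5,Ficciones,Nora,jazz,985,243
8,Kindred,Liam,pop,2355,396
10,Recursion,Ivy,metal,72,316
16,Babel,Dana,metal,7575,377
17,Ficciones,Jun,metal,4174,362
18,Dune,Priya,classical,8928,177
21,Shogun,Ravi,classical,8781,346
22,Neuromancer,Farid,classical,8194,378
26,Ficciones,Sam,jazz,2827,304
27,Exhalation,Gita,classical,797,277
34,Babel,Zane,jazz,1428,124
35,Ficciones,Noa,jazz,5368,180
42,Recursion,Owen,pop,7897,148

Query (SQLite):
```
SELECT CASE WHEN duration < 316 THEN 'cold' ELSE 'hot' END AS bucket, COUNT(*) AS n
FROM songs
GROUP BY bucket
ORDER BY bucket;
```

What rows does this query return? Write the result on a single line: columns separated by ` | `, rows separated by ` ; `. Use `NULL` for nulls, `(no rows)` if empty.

cold | 7 ; hot | 7

Bucket rows by duration < 316 → 'cold' else 'hot'; count each bucket.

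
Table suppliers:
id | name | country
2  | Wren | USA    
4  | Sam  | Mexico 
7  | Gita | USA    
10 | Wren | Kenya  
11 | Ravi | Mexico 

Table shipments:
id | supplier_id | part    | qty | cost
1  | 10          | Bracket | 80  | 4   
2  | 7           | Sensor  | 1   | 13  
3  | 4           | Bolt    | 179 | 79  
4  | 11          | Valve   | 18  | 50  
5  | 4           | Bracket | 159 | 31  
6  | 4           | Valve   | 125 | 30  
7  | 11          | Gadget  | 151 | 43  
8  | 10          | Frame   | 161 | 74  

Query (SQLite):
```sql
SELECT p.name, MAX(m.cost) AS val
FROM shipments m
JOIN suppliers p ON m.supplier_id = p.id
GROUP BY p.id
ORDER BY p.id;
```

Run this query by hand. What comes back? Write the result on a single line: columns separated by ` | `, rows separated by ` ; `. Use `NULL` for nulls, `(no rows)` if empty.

Join each shipments row to its suppliers via supplier_id.
Group joined rows by suppliers.id; compute MAX(m.cost) per group.
  4: ids {3, 5, 6} → MAX(m.cost)=79
  7: ids {2} → MAX(m.cost)=13
  10: ids {1, 8} → MAX(m.cost)=74
  11: ids {4, 7} → MAX(m.cost)=50

Sam | 79 ; Gita | 13 ; Wren | 74 ; Ravi | 50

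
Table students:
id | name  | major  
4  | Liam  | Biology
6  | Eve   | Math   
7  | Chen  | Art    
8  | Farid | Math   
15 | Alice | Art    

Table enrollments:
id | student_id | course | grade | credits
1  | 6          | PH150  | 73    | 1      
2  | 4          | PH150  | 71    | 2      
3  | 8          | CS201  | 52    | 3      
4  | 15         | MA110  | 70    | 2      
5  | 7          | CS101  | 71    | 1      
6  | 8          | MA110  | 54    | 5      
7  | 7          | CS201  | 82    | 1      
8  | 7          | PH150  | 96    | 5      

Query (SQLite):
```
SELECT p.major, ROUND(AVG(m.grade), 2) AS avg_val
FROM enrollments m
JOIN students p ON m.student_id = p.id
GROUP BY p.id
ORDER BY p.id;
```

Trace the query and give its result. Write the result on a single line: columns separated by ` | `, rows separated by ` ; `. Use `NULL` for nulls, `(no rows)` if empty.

Biology | 71 ; Math | 73 ; Art | 83 ; Math | 53 ; Art | 70

Join each enrollments row to its students via student_id.
Group joined rows by students.id; compute ROUND(AVG(m.grade), 2) per group.
  4: ids {2} → ROUND(AVG(m.grade), 2)=71
  6: ids {1} → ROUND(AVG(m.grade), 2)=73
  7: ids {5, 7, 8} → ROUND(AVG(m.grade), 2)=83
  8: ids {3, 6} → ROUND(AVG(m.grade), 2)=53
  15: ids {4} → ROUND(AVG(m.grade), 2)=70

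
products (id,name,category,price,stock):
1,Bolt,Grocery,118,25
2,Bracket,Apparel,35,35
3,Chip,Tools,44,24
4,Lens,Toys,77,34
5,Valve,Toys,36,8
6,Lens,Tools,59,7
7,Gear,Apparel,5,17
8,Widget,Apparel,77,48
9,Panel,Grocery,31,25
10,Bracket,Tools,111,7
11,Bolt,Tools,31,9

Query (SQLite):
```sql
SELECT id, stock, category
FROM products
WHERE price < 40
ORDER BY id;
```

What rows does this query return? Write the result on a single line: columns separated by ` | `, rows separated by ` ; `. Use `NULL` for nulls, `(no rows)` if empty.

price < 40: ids {2, 5, 7, 9, 11}

2 | 35 | Apparel ; 5 | 8 | Toys ; 7 | 17 | Apparel ; 9 | 25 | Grocery ; 11 | 9 | Tools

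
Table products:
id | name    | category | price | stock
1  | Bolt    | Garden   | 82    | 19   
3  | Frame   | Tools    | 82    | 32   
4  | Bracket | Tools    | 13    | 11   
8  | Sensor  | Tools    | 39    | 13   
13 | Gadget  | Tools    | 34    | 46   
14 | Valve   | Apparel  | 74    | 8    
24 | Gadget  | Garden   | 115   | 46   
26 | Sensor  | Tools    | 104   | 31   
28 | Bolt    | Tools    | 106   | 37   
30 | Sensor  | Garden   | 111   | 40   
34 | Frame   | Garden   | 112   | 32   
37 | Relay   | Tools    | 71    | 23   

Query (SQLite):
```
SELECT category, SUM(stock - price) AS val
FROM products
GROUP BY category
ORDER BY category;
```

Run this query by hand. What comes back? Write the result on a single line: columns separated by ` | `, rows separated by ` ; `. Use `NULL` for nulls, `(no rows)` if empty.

For each row compute stock - price.
Group by category; take SUM of the expression per group.
  Apparel: ids {14} → SUM(stock - price)=-66
  Garden: ids {1, 24, 30, 34} → SUM(stock - price)=-283
  Tools: ids {3, 4, 8, 13, 26, 28, 37} → SUM(stock - price)=-256

Apparel | -66 ; Garden | -283 ; Tools | -256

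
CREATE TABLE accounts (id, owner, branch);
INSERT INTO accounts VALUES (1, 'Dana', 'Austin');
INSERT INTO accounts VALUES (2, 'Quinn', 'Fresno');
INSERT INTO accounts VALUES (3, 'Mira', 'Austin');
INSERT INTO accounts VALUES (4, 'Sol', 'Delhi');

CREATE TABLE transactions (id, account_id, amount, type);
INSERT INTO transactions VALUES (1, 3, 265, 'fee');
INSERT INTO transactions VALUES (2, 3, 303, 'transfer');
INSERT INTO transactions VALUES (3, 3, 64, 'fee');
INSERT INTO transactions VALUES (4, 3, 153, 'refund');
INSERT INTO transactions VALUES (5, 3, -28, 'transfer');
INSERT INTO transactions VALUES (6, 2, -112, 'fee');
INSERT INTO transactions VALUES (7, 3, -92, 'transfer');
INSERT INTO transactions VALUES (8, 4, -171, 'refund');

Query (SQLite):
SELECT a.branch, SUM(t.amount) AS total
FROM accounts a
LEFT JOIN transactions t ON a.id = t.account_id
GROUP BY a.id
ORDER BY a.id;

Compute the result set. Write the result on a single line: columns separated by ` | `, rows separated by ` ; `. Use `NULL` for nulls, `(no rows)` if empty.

Austin | NULL ; Fresno | -112 ; Austin | 665 ; Delhi | -171

LEFT JOIN keeps every accounts row; unmatched ones get NULL for transactions columns.
Group by accounts.id and compute SUM(t.amount). SUM over an all-NULL group is NULL.
  1: ids {—} → SUM(t.amount)=NULL
  2: ids {6} → SUM(t.amount)=-112
  3: ids {1, 2, 3, 4, 5, 7} → SUM(t.amount)=665
  4: ids {8} → SUM(t.amount)=-171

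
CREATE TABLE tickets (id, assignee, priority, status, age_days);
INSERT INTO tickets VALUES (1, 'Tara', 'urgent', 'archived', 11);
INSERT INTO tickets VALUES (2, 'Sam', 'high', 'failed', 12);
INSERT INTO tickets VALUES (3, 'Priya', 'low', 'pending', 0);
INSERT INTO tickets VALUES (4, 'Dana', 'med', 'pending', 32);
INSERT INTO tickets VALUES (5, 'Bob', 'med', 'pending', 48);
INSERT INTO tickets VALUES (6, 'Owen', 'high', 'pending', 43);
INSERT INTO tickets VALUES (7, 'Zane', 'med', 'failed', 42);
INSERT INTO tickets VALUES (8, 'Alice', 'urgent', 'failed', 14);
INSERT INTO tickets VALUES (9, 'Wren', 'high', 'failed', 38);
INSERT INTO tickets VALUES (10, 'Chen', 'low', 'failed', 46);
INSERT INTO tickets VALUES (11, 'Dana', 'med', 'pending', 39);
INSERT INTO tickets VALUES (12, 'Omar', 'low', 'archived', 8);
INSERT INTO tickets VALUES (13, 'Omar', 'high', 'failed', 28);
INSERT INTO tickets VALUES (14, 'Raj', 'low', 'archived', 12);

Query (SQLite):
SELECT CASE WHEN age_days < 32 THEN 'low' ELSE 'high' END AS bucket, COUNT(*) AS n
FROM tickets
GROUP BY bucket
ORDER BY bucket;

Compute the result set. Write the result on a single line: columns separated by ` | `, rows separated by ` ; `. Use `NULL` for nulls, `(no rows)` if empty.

Bucket rows by age_days < 32 → 'low' else 'high'; count each bucket.

high | 7 ; low | 7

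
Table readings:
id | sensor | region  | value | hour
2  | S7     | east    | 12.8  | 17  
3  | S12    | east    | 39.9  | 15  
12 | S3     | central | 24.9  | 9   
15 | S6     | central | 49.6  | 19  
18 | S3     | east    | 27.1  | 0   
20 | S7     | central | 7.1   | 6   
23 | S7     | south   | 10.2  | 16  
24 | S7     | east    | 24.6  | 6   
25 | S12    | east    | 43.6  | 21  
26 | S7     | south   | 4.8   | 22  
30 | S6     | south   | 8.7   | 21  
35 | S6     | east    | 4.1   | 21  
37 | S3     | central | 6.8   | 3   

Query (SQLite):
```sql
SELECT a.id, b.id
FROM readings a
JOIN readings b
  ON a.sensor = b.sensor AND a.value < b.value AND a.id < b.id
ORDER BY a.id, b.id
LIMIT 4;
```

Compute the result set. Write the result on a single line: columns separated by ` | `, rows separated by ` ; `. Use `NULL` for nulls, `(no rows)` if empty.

Pairs (a,b) with same sensor, a.value < b.value, a.id < b.id.
sensor groups: S12:{3,25} S3:{12,18,37} S6:{15,30,35} S7:{2,20,23,24,26}
Ordered by (a.id, b.id); first 4.

2 | 24 ; 3 | 25 ; 12 | 18 ; 20 | 23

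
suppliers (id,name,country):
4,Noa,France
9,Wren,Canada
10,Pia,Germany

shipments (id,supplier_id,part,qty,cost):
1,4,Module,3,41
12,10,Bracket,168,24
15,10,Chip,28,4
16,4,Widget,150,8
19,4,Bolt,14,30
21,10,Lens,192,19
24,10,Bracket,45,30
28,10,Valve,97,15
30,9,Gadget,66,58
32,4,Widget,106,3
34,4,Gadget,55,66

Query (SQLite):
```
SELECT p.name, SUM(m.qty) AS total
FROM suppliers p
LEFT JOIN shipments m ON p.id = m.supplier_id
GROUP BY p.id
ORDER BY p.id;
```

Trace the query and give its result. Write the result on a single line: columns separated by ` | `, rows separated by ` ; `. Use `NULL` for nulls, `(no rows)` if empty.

Noa | 328 ; Wren | 66 ; Pia | 530

LEFT JOIN keeps every suppliers row; unmatched ones get NULL for shipments columns.
Group by suppliers.id and compute SUM(m.qty). SUM over an all-NULL group is NULL.
  4: ids {1, 16, 19, 32, 34} → SUM(m.qty)=328
  9: ids {30} → SUM(m.qty)=66
  10: ids {12, 15, 21, 24, 28} → SUM(m.qty)=530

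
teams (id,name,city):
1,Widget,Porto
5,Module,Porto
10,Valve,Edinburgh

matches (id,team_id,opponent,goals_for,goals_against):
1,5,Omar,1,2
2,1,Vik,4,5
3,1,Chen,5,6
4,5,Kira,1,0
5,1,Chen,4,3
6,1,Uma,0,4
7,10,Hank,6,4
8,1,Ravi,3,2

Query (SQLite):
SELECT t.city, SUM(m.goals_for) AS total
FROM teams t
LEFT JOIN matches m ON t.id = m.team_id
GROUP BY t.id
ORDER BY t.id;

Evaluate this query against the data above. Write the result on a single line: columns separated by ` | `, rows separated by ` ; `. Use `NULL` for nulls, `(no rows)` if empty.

Porto | 16 ; Porto | 2 ; Edinburgh | 6

LEFT JOIN keeps every teams row; unmatched ones get NULL for matches columns.
Group by teams.id and compute SUM(m.goals_for). SUM over an all-NULL group is NULL.
  1: ids {2, 3, 5, 6, 8} → SUM(m.goals_for)=16
  5: ids {1, 4} → SUM(m.goals_for)=2
  10: ids {7} → SUM(m.goals_for)=6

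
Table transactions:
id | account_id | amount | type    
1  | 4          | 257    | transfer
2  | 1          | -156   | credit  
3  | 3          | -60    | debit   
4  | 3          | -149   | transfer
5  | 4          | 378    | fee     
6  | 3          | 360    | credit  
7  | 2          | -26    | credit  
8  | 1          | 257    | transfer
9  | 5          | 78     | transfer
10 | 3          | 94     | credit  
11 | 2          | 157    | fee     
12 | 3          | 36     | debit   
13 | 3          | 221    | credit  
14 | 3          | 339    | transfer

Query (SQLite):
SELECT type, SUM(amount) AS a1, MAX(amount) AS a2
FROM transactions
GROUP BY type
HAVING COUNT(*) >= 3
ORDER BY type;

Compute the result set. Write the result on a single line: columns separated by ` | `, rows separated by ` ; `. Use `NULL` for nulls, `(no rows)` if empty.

credit | 493 | 360 ; transfer | 782 | 339

Group transactions by type.
Per group compute: SUM(amount), MAX(amount).
HAVING: drop groups with fewer than 3 rows.
  credit: ids {2, 6, 7, 10, 13} → SUM(amount)=493, MAX(amount)=360
  debit: ids {3, 12} → SUM(amount)=-24, MAX(amount)=36
  fee: ids {5, 11} → SUM(amount)=535, MAX(amount)=378
  transfer: ids {1, 4, 8, 9, 14} → SUM(amount)=782, MAX(amount)=339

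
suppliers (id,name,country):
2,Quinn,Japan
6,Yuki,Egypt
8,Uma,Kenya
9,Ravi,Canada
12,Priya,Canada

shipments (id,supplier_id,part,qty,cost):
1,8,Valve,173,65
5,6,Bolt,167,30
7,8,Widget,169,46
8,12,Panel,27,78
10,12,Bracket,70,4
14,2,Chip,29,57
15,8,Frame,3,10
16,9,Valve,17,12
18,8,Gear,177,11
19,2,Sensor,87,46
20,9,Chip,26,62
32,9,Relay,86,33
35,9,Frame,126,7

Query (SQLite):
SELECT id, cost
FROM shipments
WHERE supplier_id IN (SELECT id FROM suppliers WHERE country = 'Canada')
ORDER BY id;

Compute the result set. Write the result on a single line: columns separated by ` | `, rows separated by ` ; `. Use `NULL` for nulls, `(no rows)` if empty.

8 | 78 ; 10 | 4 ; 16 | 12 ; 20 | 62 ; 32 | 33 ; 35 | 7

Inner query: suppliers.id where country = 'Canada'.
Outer: keep shipments rows whose supplier_id is in that set.
Inner query → {9, 12}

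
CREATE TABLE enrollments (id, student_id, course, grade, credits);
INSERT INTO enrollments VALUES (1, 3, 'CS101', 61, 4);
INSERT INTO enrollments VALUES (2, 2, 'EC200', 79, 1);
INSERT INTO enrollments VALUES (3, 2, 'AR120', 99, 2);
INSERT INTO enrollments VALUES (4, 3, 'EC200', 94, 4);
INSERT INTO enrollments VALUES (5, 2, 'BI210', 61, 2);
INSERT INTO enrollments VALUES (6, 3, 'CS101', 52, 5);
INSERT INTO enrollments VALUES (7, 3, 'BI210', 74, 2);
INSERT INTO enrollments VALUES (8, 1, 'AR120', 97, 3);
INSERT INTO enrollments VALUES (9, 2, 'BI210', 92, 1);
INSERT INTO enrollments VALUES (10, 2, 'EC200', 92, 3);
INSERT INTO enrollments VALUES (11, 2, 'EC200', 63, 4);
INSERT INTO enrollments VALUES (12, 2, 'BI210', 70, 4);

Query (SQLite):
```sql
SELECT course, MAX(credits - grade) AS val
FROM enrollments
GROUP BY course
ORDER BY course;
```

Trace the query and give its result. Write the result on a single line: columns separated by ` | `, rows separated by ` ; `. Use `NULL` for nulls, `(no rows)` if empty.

For each row compute credits - grade.
Group by course; take MAX of the expression per group.
  AR120: ids {3, 8} → MAX(credits - grade)=-94
  BI210: ids {5, 7, 9, 12} → MAX(credits - grade)=-59
  CS101: ids {1, 6} → MAX(credits - grade)=-47
  EC200: ids {2, 4, 10, 11} → MAX(credits - grade)=-59

AR120 | -94 ; BI210 | -59 ; CS101 | -47 ; EC200 | -59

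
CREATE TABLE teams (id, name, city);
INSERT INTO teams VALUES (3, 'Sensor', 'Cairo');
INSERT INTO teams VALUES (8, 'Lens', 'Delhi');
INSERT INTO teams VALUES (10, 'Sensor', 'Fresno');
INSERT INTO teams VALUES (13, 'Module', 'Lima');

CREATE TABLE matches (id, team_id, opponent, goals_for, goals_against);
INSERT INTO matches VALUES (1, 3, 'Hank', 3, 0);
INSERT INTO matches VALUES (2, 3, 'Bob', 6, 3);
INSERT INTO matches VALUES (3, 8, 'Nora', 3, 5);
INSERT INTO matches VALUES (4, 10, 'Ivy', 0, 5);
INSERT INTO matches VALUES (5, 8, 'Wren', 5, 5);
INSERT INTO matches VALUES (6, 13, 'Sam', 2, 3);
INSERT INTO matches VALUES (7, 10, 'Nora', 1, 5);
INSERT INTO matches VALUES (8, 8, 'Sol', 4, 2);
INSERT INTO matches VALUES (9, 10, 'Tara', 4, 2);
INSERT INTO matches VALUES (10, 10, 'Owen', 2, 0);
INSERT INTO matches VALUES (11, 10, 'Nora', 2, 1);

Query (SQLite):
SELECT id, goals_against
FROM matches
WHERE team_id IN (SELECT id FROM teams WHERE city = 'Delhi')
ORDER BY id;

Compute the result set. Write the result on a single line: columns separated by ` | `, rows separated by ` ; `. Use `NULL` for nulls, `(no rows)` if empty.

Inner query: teams.id where city = 'Delhi'.
Outer: keep matches rows whose team_id is in that set.
Inner query → {8}

3 | 5 ; 5 | 5 ; 8 | 2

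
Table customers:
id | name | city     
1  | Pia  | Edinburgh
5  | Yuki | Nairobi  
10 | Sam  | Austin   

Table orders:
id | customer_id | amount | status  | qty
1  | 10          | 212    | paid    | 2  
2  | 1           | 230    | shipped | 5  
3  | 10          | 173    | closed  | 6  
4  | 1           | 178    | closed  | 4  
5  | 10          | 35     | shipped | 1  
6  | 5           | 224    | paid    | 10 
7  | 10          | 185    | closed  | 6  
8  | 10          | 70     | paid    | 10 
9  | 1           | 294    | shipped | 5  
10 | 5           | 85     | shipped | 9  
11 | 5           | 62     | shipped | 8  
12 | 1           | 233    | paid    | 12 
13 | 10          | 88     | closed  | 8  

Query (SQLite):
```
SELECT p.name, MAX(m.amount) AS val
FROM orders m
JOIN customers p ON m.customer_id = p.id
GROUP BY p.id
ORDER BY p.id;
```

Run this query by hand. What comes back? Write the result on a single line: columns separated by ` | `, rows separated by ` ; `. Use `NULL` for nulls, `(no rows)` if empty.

Pia | 294 ; Yuki | 224 ; Sam | 212

Join each orders row to its customers via customer_id.
Group joined rows by customers.id; compute MAX(m.amount) per group.
  1: ids {2, 4, 9, 12} → MAX(m.amount)=294
  5: ids {6, 10, 11} → MAX(m.amount)=224
  10: ids {1, 3, 5, 7, 8, 13} → MAX(m.amount)=212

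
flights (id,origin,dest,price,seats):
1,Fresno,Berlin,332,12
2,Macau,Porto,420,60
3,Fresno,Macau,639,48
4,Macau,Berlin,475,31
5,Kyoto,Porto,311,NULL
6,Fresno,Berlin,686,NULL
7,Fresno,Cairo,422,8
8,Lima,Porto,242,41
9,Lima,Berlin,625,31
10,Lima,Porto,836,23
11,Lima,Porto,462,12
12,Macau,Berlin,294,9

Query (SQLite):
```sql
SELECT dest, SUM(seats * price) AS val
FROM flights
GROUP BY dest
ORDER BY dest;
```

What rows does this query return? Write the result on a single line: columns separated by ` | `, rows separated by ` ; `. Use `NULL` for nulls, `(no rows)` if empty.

Berlin | 40730 ; Cairo | 3376 ; Macau | 30672 ; Porto | 59894

For each row compute seats * price.
Group by dest; take SUM of the expression per group.
  Berlin: ids {1, 4, 6, 9, 12} → SUM(seats * price)=40730
  Cairo: ids {7} → SUM(seats * price)=3376
  Macau: ids {3} → SUM(seats * price)=30672
  Porto: ids {2, 5, 8, 10, 11} → SUM(seats * price)=59894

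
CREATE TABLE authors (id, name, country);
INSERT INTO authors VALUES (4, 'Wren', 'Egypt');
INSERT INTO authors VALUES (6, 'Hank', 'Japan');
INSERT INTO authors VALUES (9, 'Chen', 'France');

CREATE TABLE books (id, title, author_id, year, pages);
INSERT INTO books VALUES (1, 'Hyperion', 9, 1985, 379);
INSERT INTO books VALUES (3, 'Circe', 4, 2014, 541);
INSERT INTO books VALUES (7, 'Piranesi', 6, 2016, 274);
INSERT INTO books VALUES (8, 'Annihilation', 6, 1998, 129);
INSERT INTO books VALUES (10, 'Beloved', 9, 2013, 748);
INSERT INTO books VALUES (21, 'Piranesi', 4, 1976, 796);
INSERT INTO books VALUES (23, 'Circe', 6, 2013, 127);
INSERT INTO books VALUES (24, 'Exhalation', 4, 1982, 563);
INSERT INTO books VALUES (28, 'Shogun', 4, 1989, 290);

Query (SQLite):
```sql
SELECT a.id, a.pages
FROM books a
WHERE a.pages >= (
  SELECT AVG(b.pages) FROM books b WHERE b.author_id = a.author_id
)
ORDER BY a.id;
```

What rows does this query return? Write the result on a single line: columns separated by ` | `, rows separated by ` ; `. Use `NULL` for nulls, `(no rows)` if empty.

7 | 274 ; 10 | 748 ; 21 | 796 ; 24 | 563

For each books row a, compute AVG(pages) over rows sharing a.author_id.
Keep row a if a.pages >= that per-group AVG.
  author_id=4: AVG(pages) = 547.5
  author_id=6: AVG(pages) = 176.666667
  author_id=9: AVG(pages) = 563.5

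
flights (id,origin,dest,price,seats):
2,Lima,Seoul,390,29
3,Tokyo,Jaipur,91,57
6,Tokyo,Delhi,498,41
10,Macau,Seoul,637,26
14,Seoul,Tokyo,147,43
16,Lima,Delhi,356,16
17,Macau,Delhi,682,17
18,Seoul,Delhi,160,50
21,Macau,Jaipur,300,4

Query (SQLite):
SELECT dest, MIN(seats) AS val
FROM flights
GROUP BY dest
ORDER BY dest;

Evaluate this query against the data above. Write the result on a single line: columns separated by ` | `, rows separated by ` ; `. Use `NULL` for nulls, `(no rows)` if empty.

Delhi | 16 ; Jaipur | 4 ; Seoul | 26 ; Tokyo | 43

Partition flights by dest; compute MIN(seats) within each group.
  Delhi: ids {6, 16, 17, 18} → MIN(seats)=16
  Jaipur: ids {3, 21} → MIN(seats)=4
  Seoul: ids {2, 10} → MIN(seats)=26
  Tokyo: ids {14} → MIN(seats)=43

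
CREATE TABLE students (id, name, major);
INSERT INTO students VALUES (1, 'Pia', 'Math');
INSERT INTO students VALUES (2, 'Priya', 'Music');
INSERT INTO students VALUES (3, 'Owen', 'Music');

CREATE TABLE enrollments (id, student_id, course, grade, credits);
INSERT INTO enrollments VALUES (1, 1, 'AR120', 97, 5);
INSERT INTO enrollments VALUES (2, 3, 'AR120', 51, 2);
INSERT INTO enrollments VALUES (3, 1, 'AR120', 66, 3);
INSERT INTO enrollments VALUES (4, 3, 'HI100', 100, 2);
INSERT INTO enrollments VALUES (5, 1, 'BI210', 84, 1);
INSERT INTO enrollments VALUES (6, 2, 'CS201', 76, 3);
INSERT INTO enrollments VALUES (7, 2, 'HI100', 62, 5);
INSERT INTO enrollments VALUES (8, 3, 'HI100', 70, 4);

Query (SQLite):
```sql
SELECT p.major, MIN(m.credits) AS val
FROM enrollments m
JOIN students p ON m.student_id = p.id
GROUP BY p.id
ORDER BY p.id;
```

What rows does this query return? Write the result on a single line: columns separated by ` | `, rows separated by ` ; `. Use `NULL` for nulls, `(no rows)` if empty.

Join each enrollments row to its students via student_id.
Group joined rows by students.id; compute MIN(m.credits) per group.
  1: ids {1, 3, 5} → MIN(m.credits)=1
  2: ids {6, 7} → MIN(m.credits)=3
  3: ids {2, 4, 8} → MIN(m.credits)=2

Math | 1 ; Music | 3 ; Music | 2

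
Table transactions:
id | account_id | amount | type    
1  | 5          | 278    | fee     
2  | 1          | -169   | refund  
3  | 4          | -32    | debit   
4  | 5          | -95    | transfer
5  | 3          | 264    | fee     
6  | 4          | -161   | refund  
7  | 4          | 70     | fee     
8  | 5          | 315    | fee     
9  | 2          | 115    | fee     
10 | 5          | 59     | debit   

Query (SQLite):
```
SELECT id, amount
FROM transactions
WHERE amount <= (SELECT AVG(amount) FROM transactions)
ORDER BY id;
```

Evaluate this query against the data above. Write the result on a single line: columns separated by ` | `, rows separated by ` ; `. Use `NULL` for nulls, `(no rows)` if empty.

2 | -169 ; 3 | -32 ; 4 | -95 ; 6 | -161 ; 10 | 59

Scalar subquery: AVG(amount) over all transactions rows = 64.4.
Keep rows where amount <= that value.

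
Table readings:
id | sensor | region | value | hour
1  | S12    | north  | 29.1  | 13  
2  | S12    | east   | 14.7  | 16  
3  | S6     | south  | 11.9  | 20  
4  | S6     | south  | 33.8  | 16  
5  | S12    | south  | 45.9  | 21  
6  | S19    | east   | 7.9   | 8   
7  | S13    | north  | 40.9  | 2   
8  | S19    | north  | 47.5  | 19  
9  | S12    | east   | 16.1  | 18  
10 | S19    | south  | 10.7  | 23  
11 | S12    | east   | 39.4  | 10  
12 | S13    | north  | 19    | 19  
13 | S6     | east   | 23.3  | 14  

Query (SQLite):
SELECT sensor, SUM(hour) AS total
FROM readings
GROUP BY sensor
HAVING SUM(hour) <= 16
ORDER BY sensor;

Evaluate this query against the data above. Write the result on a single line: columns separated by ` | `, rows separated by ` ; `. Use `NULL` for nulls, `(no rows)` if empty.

(no rows)

Partition readings by sensor; compute SUM(hour) within each group.
HAVING: keep groups where SUM(hour) <= 16.
  S12: ids {1, 2, 5, 9, 11} → SUM(hour)=78
  S13: ids {7, 12} → SUM(hour)=21
  S19: ids {6, 8, 10} → SUM(hour)=50
  S6: ids {3, 4, 13} → SUM(hour)=50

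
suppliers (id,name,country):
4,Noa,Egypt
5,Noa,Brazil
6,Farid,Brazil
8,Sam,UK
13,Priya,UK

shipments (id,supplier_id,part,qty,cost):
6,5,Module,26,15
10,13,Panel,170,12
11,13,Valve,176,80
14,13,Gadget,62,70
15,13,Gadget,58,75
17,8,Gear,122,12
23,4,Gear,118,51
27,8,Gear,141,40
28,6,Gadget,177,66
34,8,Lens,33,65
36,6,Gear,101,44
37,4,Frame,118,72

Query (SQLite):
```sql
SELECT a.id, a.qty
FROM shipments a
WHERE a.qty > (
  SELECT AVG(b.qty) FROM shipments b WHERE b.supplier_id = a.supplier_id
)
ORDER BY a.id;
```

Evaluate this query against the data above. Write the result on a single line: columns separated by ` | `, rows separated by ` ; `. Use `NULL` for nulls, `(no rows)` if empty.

10 | 170 ; 11 | 176 ; 17 | 122 ; 27 | 141 ; 28 | 177

For each shipments row a, compute AVG(qty) over rows sharing a.supplier_id.
Keep row a if a.qty > that per-group AVG.
  supplier_id=4: AVG(qty) = 118.0
  supplier_id=5: AVG(qty) = 26.0
  supplier_id=6: AVG(qty) = 139.0
  supplier_id=8: AVG(qty) = 98.666667
  supplier_id=13: AVG(qty) = 116.5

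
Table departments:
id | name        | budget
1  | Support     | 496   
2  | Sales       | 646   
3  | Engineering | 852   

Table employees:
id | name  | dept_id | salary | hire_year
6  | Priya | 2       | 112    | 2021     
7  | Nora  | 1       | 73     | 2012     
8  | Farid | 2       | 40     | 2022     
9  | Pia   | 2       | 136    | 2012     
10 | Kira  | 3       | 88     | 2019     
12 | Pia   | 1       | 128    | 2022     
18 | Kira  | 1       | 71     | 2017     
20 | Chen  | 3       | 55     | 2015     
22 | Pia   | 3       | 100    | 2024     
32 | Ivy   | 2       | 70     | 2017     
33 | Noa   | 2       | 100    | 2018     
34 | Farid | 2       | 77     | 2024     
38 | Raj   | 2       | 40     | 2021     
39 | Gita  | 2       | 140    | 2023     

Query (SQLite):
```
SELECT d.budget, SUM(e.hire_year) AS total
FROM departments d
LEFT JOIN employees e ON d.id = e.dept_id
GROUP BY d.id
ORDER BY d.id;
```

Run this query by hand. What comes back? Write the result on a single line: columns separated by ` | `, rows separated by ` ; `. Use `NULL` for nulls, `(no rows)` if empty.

LEFT JOIN keeps every departments row; unmatched ones get NULL for employees columns.
Group by departments.id and compute SUM(e.hire_year). SUM over an all-NULL group is NULL.
  1: ids {7, 12, 18} → SUM(e.hire_year)=6051
  2: ids {6, 8, 9, 32, 33, 34, 38, 39} → SUM(e.hire_year)=16158
  3: ids {10, 20, 22} → SUM(e.hire_year)=6058

496 | 6051 ; 646 | 16158 ; 852 | 6058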